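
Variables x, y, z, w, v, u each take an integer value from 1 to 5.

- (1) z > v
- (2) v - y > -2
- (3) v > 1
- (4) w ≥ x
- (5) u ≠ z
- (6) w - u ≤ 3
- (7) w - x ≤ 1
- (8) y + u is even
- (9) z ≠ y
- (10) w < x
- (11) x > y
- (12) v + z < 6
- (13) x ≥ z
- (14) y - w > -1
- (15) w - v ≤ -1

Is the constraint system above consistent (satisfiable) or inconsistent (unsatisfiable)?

Unsatisfiable

Constraints 1, 4, 13, and 15 give z ≤ x, x ≤ w, w < v, v < z. Chaining: z ≤ x ≤ w < v < z, which forces z < z — impossible.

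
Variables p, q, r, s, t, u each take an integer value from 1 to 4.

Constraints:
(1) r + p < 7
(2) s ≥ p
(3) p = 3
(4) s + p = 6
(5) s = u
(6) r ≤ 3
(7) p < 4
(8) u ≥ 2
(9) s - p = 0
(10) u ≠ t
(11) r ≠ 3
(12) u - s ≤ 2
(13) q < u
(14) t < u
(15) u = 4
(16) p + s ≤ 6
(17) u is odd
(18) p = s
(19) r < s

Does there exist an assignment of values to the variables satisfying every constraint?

Unsatisfiable

Constraint 3 fixes p = 3 and constraint 15 fixes u = 4. Constraints 5 and 18 give p = s = u, so p = u. But 3 ≠ 4 — contradiction.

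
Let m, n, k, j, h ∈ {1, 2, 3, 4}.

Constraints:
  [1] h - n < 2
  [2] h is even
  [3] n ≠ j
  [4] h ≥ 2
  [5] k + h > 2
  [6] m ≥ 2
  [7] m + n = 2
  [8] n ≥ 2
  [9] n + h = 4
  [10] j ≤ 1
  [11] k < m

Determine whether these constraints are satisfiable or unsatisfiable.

From constraint 6: m ≥ 2. From constraint 8: n ≥ 2. Hence m + n ≥ 4. But constraint 7 requires m + n = 2, and 2 < 4. Contradiction.

Unsatisfiable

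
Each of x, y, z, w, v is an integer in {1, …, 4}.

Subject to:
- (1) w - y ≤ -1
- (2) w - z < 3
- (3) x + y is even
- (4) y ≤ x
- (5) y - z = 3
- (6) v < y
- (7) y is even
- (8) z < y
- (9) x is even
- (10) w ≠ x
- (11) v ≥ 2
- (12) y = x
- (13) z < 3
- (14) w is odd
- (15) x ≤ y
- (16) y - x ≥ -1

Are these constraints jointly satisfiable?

Satisfiable

Take x = 4, y = 4, z = 1, w = 3, v = 3. Then constraint 1: w - y = -1; constraint 2: w - z = 2, and every other listed constraint is also met.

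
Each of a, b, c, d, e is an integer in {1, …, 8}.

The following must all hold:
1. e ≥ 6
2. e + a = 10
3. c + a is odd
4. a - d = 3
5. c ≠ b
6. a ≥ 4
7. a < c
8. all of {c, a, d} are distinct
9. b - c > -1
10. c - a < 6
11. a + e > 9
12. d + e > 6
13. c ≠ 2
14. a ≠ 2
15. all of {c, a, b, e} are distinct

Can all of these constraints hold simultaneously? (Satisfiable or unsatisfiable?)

The assignment a = 4, b = 8, c = 7, d = 1, e = 6 works:
  constraint 2 holds since e + a = 10.
  constraint 4 holds since a - d = 3.
  constraint 9 holds since b - c = 1.
The rest check out directly.

Satisfiable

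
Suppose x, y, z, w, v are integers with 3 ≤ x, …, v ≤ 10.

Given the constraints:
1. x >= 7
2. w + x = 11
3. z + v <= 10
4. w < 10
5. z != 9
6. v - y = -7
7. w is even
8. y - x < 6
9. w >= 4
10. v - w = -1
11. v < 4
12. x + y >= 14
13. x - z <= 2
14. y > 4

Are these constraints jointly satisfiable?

Satisfiable

One satisfying assignment is x = 7, y = 10, z = 6, w = 4, v = 3.
For the less obvious constraints — constraint 2: w + x = 11; constraint 3: z + v = 9 — and the others hold by inspection.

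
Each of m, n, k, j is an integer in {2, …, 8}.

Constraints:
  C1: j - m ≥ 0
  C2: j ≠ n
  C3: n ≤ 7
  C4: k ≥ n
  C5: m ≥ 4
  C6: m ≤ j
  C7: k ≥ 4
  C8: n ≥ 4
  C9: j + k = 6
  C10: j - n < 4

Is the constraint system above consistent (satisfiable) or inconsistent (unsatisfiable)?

Unsatisfiable

From constraints 5 and 6: j ≥ m ≥ 4. From constraints 4 and 8: k ≥ n ≥ 4. Hence j + k ≥ 8. But constraint 9 requires j + k = 6, and 6 < 8. Contradiction.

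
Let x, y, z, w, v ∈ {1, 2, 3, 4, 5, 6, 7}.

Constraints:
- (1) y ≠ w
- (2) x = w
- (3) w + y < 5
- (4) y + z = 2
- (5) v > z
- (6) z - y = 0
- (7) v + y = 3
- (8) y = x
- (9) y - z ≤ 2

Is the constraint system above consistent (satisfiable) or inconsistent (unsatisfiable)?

From constraints 2 and 8, y = x = w, so y = w. But constraint 1 says y ≠ w. Contradiction.

Unsatisfiable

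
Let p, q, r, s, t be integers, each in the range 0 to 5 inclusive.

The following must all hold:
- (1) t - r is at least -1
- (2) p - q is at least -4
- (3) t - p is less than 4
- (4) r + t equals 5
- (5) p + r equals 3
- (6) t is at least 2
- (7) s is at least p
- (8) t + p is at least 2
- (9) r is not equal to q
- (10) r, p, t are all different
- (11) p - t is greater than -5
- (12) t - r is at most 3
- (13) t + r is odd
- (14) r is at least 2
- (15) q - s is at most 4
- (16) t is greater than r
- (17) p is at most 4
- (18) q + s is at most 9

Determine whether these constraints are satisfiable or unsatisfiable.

Setting (p, q, r, s, t) = (1, 5, 2, 2, 3) satisfies everything: constraint 1: t - r = 1; constraint 2: p - q = -4, and the others follow.

Satisfiable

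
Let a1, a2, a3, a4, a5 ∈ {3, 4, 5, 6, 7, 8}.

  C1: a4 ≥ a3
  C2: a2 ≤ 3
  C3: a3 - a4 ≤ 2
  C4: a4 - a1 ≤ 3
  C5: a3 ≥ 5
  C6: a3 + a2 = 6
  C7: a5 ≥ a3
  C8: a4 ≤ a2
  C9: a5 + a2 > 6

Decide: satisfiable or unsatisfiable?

Unsatisfiable

From constraints 1 and 5: a4 ≥ a3 and a3 ≥ 5, so a4 ≥ 5. From constraints 2 and 8: a4 ≤ a2 and a2 ≤ 3, so a4 ≤ 3. But 3 < 5, so no value of a4 works.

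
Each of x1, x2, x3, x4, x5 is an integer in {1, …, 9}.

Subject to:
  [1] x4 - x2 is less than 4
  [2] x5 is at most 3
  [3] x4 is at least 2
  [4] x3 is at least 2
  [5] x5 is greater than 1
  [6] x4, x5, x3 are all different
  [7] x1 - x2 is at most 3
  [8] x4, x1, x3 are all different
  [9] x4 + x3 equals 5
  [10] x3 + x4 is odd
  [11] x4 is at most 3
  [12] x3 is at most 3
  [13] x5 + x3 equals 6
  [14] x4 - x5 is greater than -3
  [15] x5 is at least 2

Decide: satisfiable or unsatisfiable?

Constraints 2, 3, 4, 11, 12, and 15 confine each of x4, x5, x3 to the 2 values {2, 3}.
Constraint 6 requires all 3 of them to be distinct, but only 2 values are available — impossible by the pigeonhole principle.

Unsatisfiable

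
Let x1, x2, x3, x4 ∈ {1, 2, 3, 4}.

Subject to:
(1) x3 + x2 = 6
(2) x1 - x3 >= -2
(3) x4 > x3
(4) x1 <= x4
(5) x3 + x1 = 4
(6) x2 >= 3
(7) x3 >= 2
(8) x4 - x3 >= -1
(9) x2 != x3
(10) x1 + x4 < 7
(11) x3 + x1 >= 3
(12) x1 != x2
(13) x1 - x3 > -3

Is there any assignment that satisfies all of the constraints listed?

Satisfiable

Take x1 = 2, x2 = 4, x3 = 2, x4 = 3. Then constraint 1: x3 + x2 = 6; constraint 2: x1 - x3 = 0; constraint 5: x3 + x1 = 4, and every other listed constraint is also met.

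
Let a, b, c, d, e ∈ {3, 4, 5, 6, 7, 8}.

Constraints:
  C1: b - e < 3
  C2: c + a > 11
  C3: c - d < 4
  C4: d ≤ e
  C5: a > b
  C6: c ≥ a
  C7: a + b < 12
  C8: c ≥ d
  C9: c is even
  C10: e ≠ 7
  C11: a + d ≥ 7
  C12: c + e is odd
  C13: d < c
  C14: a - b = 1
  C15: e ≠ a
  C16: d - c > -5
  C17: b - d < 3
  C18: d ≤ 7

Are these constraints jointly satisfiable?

The assignment a = 6, b = 5, c = 6, d = 3, e = 5 works:
  constraint 1 holds since b - e = 0.
  constraint 2 holds since c + a = 12.
  constraint 3 holds since c - d = 3.
The rest check out directly.

Satisfiable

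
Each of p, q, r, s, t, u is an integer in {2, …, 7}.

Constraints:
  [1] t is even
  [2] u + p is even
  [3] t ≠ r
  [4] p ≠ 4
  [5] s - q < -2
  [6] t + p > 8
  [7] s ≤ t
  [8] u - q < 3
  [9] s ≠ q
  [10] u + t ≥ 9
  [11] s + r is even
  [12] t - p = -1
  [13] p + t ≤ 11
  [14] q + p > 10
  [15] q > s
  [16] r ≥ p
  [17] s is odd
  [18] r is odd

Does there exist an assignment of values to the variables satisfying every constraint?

Satisfiable

Setting (p, q, r, s, t, u) = (5, 6, 5, 3, 4, 7) satisfies everything: constraint 5: s - q = -3; constraint 6: t + p = 9, and the others follow.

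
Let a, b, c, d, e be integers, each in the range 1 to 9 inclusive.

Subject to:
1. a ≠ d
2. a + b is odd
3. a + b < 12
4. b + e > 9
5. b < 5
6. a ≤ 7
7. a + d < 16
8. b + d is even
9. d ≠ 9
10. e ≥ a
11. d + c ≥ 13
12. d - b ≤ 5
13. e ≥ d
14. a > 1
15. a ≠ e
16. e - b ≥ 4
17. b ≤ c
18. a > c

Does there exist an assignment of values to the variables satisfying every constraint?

Try a = 7, b = 4, c = 6, d = 8, e = 8.
Check constraint 3: a + b = 11; constraint 4: b + e = 12; constraint 7: a + d = 15. The remaining constraints are straightforward to verify.

Satisfiable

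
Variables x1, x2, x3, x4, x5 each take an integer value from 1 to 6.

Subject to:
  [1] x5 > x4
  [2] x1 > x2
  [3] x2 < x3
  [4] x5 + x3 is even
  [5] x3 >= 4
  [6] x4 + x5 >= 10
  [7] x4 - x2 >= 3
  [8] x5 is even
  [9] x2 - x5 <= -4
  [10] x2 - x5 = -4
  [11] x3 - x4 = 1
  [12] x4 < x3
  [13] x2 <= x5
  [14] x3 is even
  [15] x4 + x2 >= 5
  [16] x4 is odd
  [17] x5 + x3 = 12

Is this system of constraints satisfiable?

Satisfiable

Setting (x1, x2, x3, x4, x5) = (6, 2, 6, 5, 6) satisfies everything: constraint 6: x4 + x5 = 11; constraint 7: x4 - x2 = 3; constraint 9: x2 - x5 = -4, and the others follow.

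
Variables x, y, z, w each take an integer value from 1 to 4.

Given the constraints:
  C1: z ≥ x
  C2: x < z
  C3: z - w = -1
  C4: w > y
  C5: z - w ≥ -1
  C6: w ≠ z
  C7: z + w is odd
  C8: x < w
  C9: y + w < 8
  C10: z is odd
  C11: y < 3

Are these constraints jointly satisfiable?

Setting (x, y, z, w) = (2, 2, 3, 4) satisfies everything: constraint 3: z - w = -1; constraint 5: z - w = -1, and the others follow.

Satisfiable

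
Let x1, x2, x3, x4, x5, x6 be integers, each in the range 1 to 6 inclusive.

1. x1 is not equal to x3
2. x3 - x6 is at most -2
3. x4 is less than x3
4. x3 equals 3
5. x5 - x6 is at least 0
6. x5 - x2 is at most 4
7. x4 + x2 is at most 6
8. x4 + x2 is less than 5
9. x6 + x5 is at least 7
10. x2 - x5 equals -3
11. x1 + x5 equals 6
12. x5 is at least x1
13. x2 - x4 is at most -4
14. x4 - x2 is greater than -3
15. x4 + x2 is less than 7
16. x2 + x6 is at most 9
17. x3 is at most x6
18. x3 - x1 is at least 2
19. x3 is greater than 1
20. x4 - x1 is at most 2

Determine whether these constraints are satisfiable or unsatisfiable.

Constraints 2, 5, 6, 13, 18, and 20 give x1 − x4 ≥ -2, x4 − x2 ≥ 4, x2 − x5 ≥ -4, x5 − x6 ≥ 0, x6 − x3 ≥ 2, x3 − x1 ≥ 2.
Adding all 6 inequalities: the left sides telescope to 0, and the right sides sum to (-2) + 4 + (-4) + 0 + 2 + 2 = 2. So 0 ≥ 2, which is false.

Unsatisfiable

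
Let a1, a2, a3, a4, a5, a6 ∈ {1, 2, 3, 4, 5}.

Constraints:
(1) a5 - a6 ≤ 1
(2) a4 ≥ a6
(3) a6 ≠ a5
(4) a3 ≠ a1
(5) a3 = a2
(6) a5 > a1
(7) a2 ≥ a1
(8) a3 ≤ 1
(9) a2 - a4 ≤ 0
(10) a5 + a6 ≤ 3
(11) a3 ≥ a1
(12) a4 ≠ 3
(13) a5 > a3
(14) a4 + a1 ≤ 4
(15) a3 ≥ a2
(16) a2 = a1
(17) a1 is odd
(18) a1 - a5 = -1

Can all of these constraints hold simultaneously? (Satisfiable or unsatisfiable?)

Unsatisfiable

From constraints 5 and 16, a3 = a2 = a1, so a3 = a1. But constraint 4 says a3 ≠ a1. Contradiction.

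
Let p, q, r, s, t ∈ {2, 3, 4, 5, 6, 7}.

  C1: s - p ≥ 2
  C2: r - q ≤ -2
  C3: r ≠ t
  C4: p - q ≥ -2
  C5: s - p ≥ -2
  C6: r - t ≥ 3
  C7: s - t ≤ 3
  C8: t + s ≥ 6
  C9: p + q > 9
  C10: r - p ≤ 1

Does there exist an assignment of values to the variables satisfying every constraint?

Unsatisfiable

Constraints 1, 2, 4, 6, and 7 give r − t ≥ 3, t − s ≥ -3, s − p ≥ 2, p − q ≥ -2, q − r ≥ 2.
Adding all 5 inequalities: the left sides telescope to 0, and the right sides sum to 3 + (-3) + 2 + (-2) + 2 = 2. So 0 ≥ 2, which is false.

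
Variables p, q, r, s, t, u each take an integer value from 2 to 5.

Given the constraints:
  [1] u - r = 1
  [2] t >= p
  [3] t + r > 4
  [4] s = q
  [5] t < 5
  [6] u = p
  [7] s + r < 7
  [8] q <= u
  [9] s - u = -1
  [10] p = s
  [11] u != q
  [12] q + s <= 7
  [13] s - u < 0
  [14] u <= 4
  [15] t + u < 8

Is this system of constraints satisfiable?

Unsatisfiable

From constraints 4, 6, and 10, u = p = s = q, so u = q. But constraint 11 says u ≠ q. Contradiction.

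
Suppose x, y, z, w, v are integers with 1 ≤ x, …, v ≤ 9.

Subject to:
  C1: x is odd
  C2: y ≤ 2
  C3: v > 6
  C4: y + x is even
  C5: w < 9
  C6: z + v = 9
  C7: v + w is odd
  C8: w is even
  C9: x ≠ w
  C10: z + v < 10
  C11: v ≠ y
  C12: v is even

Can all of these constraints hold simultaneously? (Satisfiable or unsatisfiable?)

Unsatisfiable

Constraint 12 makes v even and constraint 8 makes w even, so v + w must be even. Constraint 7 says v + w is odd — contradiction.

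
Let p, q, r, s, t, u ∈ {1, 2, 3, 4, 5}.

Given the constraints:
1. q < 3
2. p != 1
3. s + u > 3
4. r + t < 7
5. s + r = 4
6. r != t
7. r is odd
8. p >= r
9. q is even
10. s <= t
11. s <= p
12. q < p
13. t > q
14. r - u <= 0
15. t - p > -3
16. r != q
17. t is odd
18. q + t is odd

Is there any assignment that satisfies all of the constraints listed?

Take p = 5, q = 2, r = 1, s = 3, t = 3, u = 2. Then constraint 3: s + u = 5; constraint 4: r + t = 4; constraint 5: s + r = 4, and every other listed constraint is also met.

Satisfiable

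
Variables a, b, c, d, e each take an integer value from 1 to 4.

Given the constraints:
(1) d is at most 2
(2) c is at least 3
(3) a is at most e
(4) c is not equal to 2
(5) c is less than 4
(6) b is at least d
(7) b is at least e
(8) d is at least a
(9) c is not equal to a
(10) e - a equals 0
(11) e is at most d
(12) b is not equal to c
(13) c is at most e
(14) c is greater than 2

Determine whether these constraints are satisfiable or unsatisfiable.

Unsatisfiable

From constraints 2 and 13: e ≥ c and c ≥ 3, so e ≥ 3. From constraints 1 and 11: e ≤ d and d ≤ 2, so e ≤ 2. But 2 < 3, so no value of e works.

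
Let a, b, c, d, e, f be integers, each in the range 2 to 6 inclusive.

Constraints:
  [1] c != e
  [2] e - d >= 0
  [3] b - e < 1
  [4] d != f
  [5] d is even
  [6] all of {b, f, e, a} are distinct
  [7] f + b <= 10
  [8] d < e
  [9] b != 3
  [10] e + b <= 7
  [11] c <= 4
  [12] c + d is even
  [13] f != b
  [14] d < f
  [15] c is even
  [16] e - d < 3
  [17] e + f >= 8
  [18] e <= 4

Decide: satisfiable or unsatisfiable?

The assignment a = 3, b = 2, c = 2, d = 2, e = 4, f = 5 works:
  constraint 2 holds since e - d = 2.
  constraint 3 holds since b - e = -2.
The rest check out directly.

Satisfiable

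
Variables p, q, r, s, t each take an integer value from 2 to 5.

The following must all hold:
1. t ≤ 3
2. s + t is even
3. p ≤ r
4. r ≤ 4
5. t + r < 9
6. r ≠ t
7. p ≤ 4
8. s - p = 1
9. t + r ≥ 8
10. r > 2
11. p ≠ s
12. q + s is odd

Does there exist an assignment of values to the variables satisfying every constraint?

Unsatisfiable

From constraint 1: t ≤ 3. From constraint 4: r ≤ 4. Hence t + r ≤ 7. But constraint 9 requires t + r ≥ 8, and 8 > 7. Contradiction.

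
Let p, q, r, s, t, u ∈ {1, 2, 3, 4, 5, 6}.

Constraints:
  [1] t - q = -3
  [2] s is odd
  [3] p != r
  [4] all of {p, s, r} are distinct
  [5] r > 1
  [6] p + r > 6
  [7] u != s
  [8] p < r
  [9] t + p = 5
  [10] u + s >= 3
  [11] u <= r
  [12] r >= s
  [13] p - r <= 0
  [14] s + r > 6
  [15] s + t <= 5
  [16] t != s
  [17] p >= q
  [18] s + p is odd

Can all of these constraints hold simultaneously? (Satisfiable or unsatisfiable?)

The assignment p = 4, q = 4, r = 5, s = 3, t = 1, u = 1 works:
  constraint 1 holds since t - q = -3.
  constraint 6 holds since p + r = 9.
  constraint 9 holds since t + p = 5.
The rest check out directly.

Satisfiable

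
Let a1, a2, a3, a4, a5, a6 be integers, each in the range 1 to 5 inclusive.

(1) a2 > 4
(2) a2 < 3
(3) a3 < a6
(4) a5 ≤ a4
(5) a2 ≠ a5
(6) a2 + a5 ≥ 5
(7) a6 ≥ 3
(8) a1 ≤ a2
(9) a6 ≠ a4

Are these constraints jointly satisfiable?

Unsatisfiable

From constraint 1: a2 ≥ 5. From constraint 2: a2 ≤ 2. But 2 < 5, so no value of a2 works.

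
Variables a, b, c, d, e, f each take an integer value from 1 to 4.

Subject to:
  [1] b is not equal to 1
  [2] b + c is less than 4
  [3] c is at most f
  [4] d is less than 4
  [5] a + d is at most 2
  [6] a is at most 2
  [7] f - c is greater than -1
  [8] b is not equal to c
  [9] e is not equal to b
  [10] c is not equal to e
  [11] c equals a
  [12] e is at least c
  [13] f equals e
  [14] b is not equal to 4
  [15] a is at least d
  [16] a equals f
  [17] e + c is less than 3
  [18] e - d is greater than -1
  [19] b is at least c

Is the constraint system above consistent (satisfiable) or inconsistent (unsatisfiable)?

Unsatisfiable

From constraints 11, 13, and 16, c = a = f = e, so c = e. But constraint 10 says c ≠ e. Contradiction.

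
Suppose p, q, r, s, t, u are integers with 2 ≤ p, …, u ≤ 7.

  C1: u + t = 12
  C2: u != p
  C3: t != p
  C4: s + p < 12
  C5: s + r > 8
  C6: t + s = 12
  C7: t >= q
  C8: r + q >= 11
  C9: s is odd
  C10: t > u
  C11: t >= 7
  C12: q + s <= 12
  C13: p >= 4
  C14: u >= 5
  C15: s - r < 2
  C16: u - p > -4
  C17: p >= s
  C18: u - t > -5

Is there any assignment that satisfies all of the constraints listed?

Try p = 6, q = 7, r = 5, s = 5, t = 7, u = 5.
Check constraint 1: u + t = 12; constraint 4: s + p = 11. The remaining constraints are straightforward to verify.

Satisfiable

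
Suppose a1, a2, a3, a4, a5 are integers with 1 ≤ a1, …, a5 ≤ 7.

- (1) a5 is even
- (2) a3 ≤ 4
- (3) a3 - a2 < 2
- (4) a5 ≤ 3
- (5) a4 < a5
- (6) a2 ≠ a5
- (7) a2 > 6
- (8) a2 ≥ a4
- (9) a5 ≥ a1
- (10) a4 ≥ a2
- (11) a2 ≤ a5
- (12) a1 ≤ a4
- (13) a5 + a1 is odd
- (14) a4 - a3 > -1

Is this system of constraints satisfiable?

From constraint 7: a2 ≥ 7. From constraints 4 and 11: a2 ≤ a5 and a5 ≤ 3, so a2 ≤ 3. But 3 < 7, so no value of a2 works.

Unsatisfiable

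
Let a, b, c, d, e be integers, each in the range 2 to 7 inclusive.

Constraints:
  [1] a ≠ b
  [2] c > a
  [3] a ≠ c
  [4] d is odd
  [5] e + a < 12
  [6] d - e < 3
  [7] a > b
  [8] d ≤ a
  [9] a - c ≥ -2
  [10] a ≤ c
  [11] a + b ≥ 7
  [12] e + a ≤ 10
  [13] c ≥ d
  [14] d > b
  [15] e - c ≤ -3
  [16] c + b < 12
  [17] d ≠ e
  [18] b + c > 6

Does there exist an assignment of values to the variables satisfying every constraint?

Satisfiable

Setting (a, b, c, d, e) = (5, 2, 7, 5, 4) satisfies everything: constraint 5: e + a = 9; constraint 6: d - e = 1; constraint 9: a - c = -2, and the others follow.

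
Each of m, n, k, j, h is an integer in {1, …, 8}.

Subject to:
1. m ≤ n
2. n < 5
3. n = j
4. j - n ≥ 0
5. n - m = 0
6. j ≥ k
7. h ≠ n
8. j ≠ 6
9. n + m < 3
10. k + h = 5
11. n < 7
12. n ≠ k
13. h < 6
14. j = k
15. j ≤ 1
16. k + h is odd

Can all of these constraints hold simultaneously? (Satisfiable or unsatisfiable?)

Unsatisfiable

From constraints 3 and 14, n = j = k, so n = k. But constraint 12 says n ≠ k. Contradiction.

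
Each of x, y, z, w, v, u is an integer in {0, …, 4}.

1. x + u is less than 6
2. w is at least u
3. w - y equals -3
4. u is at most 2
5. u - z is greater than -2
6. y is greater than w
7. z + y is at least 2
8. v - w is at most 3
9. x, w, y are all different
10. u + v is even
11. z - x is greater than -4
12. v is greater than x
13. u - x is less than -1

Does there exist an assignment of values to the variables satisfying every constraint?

Take x = 3, y = 4, z = 0, w = 1, v = 4, u = 0. Then constraint 1: x + u = 3; constraint 3: w - y = -3; constraint 5: u - z = 0, and every other listed constraint is also met.

Satisfiable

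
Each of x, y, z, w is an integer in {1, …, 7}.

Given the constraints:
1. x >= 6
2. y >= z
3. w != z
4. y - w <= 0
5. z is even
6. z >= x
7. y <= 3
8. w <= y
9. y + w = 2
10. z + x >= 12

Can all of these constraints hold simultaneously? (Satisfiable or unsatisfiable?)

From constraints 1 and 6: z ≥ x and x ≥ 6, so z ≥ 6. From constraints 2 and 7: z ≤ y and y ≤ 3, so z ≤ 3. But 3 < 6, so no value of z works.

Unsatisfiable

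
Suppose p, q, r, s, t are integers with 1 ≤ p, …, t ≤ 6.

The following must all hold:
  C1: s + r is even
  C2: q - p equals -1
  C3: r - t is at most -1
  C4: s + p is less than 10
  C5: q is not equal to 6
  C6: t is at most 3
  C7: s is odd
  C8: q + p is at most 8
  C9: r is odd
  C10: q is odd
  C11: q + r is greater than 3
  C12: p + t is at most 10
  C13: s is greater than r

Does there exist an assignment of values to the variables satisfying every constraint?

Satisfiable

Take p = 4, q = 3, r = 1, s = 3, t = 3. Then constraint 2: q - p = -1; constraint 3: r - t = -2, and every other listed constraint is also met.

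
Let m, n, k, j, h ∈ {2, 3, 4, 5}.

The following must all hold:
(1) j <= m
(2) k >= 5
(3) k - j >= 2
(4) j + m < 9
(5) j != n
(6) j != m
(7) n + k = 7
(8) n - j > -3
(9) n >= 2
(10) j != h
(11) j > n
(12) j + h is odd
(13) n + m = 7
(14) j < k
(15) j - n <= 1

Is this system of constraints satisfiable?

Satisfiable

Try m = 5, n = 2, k = 5, j = 3, h = 2.
Check constraint 3: k - j = 2; constraint 4: j + m = 8; constraint 7: n + k = 7. The remaining constraints are straightforward to verify.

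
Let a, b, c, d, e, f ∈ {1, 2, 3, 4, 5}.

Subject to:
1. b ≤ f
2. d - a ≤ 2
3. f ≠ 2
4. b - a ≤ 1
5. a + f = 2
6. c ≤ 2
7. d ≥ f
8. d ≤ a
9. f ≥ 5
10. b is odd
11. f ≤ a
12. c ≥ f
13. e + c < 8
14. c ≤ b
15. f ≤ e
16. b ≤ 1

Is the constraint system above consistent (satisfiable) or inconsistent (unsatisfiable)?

Unsatisfiable

From constraints 9 and 12: c ≥ f and f ≥ 5, so c ≥ 5. From constraints 14 and 16: c ≤ b and b ≤ 1, so c ≤ 1. But 1 < 5, so no value of c works.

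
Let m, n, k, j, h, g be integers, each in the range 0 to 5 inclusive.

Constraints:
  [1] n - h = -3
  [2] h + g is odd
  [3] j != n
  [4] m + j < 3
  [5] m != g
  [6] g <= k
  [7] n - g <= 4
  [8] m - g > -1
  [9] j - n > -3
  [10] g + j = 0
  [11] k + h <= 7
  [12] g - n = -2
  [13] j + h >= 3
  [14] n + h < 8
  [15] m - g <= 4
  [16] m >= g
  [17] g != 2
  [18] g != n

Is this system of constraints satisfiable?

Satisfiable

One satisfying assignment is m = 1, n = 2, k = 0, j = 0, h = 5, g = 0.
For the less obvious constraints — constraint 1: n - h = -3; constraint 4: m + j = 1 — and the others hold by inspection.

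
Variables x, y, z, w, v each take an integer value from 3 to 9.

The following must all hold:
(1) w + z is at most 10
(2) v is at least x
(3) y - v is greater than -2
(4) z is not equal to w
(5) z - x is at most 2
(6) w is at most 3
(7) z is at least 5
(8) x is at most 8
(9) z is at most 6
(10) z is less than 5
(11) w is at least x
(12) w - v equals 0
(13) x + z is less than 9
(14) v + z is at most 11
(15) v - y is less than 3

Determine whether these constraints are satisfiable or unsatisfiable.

From constraint 7: z ≥ 5. From constraint 10: z ≤ 4. But 4 < 5, so no value of z works.

Unsatisfiable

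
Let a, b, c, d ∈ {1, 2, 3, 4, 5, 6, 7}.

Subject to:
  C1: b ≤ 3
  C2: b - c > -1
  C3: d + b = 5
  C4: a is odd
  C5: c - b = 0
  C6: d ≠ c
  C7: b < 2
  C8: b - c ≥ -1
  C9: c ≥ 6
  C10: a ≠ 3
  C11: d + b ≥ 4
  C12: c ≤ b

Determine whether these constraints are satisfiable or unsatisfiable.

Unsatisfiable

From constraints 9 and 12: b ≥ c and c ≥ 6, so b ≥ 6. From constraint 7: b ≤ 1. But 1 < 6, so no value of b works.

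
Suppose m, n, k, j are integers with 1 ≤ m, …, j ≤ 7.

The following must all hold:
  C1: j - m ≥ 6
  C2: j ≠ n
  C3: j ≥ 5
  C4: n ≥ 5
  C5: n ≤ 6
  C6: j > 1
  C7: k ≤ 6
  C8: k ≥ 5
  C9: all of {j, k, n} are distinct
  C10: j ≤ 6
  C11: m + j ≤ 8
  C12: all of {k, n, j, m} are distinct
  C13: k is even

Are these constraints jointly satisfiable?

Unsatisfiable

Constraints 3, 4, 5, 7, 8, and 10 confine each of j, k, n to the 2 values {5, 6}.
Constraint 9 requires all 3 of them to be distinct, but only 2 values are available — impossible by the pigeonhole principle.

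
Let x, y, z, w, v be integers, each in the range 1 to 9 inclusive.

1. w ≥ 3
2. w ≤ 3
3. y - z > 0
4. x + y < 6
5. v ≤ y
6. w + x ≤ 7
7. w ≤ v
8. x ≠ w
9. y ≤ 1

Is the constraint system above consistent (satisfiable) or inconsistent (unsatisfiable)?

From constraints 1 and 7: v ≥ w and w ≥ 3, so v ≥ 3. From constraints 5 and 9: v ≤ y and y ≤ 1, so v ≤ 1. But 1 < 3, so no value of v works.

Unsatisfiable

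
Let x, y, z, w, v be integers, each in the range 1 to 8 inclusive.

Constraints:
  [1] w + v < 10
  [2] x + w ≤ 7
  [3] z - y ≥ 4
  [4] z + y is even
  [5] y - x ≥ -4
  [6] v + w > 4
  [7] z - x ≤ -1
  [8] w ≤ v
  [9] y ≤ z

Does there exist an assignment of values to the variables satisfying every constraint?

Constraints 3, 5, and 7 give x − z ≥ 1, z − y ≥ 4, y − x ≥ -4.
Adding all 3 inequalities: the left sides telescope to 0, and the right sides sum to 1 + 4 + (-4) = 1. So 0 ≥ 1, which is false.

Unsatisfiable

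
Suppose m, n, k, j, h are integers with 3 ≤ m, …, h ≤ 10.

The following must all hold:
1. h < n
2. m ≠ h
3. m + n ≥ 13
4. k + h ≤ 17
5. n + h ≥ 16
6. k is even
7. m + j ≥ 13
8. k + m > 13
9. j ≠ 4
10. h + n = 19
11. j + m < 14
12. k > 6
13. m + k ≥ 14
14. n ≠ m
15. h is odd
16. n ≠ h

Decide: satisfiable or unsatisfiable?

Satisfiable

Take m = 6, n = 10, k = 8, j = 7, h = 9. Then constraint 3: m + n = 16; constraint 4: k + h = 17; constraint 5: n + h = 19, and every other listed constraint is also met.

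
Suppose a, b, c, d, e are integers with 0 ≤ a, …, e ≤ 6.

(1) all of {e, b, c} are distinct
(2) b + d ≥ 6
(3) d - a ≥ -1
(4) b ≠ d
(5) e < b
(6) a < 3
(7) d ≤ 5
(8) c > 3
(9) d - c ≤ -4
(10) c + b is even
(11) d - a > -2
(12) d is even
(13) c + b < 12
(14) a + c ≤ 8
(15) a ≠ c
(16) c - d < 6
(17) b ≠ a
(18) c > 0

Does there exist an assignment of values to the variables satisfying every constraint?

Satisfiable

Setting (a, b, c, d, e) = (2, 4, 6, 2, 2) satisfies everything: constraint 2: b + d = 6; constraint 3: d - a = 0, and the others follow.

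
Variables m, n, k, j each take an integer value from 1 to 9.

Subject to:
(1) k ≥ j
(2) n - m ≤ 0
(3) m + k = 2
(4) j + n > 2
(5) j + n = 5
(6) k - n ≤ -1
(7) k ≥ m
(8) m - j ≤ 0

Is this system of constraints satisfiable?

Unsatisfiable

Constraints 1, 2, 6, and 8 give n ≤ m, m ≤ j, j ≤ k, k < n. Chaining: n ≤ m ≤ j ≤ k < n, which forces n < n — impossible.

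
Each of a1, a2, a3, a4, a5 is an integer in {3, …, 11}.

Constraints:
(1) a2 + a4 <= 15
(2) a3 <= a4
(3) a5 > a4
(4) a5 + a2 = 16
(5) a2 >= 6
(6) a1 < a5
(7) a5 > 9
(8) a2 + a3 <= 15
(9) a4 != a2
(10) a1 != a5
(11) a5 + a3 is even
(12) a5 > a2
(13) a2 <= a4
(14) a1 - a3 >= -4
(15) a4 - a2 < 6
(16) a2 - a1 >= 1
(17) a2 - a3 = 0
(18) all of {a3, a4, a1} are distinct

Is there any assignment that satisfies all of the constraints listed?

Satisfiable

One satisfying assignment is a1 = 3, a2 = 6, a3 = 6, a4 = 9, a5 = 10.
For the less obvious constraints — constraint 1: a2 + a4 = 15; constraint 4: a5 + a2 = 16; constraint 8: a2 + a3 = 12 — and the others hold by inspection.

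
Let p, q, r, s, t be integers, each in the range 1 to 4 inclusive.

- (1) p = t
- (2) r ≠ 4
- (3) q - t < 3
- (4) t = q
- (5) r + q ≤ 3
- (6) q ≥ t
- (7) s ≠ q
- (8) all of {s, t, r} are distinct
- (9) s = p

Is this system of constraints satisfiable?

Unsatisfiable

From constraints 1, 4, and 9, s = p = t = q, so s = q. But constraint 7 says s ≠ q. Contradiction.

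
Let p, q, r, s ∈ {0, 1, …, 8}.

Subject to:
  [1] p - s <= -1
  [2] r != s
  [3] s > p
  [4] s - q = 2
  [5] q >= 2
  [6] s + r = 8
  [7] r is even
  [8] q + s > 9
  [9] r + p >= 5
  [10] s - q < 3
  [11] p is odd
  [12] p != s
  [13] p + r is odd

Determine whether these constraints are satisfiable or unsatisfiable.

The assignment p = 3, q = 4, r = 2, s = 6 works:
  constraint 1 holds since p - s = -3.
  constraint 4 holds since s - q = 2.
The rest check out directly.

Satisfiable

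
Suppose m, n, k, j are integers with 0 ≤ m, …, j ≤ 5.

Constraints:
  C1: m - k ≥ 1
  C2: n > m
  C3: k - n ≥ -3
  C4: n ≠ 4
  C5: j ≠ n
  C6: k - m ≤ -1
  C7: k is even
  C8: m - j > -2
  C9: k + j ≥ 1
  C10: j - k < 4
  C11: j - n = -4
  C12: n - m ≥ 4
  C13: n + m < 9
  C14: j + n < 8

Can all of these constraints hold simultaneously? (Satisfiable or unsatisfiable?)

Constraints 1, 3, and 12 give k − n ≥ -3, n − m ≥ 4, m − k ≥ 1.
Adding all 3 inequalities: the left sides telescope to 0, and the right sides sum to (-3) + 4 + 1 = 2. So 0 ≥ 2, which is false.

Unsatisfiable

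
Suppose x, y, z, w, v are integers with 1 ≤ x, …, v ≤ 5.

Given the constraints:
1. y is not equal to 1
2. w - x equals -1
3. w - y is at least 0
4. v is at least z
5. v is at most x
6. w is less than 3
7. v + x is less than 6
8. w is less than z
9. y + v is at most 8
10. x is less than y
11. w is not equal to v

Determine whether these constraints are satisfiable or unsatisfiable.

Unsatisfiable

Constraints 3, 4, 5, 8, and 10 give v ≤ x, x < y, y ≤ w, w < z, z ≤ v. Chaining: v ≤ x < y ≤ w < z ≤ v, which forces v < v — impossible.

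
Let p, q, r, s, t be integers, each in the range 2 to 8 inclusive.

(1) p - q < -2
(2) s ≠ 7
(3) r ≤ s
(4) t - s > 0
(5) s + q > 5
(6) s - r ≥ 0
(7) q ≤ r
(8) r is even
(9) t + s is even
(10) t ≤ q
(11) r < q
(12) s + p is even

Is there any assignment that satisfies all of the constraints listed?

Constraints 4, 6, 7, and 10 give r ≤ s, s < t, t ≤ q, q ≤ r. Chaining: r ≤ s < t ≤ q ≤ r, which forces r < r — impossible.

Unsatisfiable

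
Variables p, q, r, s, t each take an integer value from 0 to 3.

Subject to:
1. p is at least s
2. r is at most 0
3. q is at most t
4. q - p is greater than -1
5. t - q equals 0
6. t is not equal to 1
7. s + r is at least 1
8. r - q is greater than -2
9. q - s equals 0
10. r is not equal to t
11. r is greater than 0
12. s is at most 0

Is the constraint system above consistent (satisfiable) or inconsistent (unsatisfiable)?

Unsatisfiable

From constraint 12: s ≤ 0. From constraint 2: r ≤ 0. Hence s + r ≤ 0. But constraint 7 requires s + r ≥ 1, and 1 > 0. Contradiction.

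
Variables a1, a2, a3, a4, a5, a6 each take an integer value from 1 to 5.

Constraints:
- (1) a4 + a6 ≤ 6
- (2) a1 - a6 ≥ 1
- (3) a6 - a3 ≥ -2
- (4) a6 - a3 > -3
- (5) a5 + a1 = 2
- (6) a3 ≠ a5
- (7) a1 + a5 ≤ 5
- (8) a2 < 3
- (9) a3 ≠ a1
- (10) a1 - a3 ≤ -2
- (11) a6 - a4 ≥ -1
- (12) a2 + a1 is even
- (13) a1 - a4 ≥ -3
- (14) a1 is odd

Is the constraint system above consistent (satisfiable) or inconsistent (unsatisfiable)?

Constraints 2, 3, and 10 give a3 − a1 ≥ 2, a1 − a6 ≥ 1, a6 − a3 ≥ -2.
Adding all 3 inequalities: the left sides telescope to 0, and the right sides sum to 2 + 1 + (-2) = 1. So 0 ≥ 1, which is false.

Unsatisfiable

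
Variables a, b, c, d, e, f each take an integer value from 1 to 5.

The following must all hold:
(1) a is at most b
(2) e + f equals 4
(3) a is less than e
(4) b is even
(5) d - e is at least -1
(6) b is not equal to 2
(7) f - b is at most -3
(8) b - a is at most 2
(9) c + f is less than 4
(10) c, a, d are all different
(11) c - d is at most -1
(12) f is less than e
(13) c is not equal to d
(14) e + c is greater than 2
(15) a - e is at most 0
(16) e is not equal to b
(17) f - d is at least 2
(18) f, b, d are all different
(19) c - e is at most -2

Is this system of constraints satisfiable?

Constraints 5, 7, 8, 15, and 17 give f − d ≥ 2, d − e ≥ -1, e − a ≥ 0, a − b ≥ -2, b − f ≥ 3.
Adding all 5 inequalities: the left sides telescope to 0, and the right sides sum to 2 + (-1) + 0 + (-2) + 3 = 2. So 0 ≥ 2, which is false.

Unsatisfiable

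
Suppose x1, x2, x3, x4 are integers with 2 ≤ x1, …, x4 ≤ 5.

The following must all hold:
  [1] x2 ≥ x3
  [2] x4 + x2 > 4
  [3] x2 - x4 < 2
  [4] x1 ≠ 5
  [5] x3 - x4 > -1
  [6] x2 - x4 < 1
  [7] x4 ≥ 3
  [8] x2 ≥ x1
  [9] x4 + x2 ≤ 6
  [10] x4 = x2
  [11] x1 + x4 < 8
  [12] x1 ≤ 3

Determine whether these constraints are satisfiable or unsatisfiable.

Satisfiable

Take x1 = 2, x2 = 3, x3 = 3, x4 = 3. Then constraint 2: x4 + x2 = 6; constraint 3: x2 - x4 = 0; constraint 5: x3 - x4 = 0, and every other listed constraint is also met.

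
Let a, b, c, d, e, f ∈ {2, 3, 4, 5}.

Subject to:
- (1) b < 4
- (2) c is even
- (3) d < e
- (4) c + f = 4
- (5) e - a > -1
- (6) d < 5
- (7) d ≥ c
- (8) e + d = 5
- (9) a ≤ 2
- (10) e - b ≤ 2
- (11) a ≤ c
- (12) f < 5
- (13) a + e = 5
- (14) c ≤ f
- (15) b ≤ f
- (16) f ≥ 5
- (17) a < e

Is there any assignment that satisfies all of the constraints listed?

Unsatisfiable

From constraint 16: f ≥ 5. From constraint 12: f ≤ 4. But 4 < 5, so no value of f works.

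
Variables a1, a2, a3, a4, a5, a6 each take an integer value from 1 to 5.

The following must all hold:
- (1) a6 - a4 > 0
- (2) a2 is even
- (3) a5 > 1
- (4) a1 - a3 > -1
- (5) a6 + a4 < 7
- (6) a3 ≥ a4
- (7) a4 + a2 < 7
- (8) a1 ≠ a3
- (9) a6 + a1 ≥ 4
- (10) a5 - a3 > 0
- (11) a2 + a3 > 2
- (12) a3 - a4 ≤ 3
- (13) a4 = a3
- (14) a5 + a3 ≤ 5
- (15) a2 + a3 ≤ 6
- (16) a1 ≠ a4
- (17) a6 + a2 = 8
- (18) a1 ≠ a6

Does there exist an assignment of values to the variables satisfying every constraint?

One satisfying assignment is a1 = 2, a2 = 4, a3 = 1, a4 = 1, a5 = 2, a6 = 4.
For the less obvious constraints — constraint 1: a6 - a4 = 3; constraint 4: a1 - a3 = 1; constraint 5: a6 + a4 = 5 — and the others hold by inspection.

Satisfiable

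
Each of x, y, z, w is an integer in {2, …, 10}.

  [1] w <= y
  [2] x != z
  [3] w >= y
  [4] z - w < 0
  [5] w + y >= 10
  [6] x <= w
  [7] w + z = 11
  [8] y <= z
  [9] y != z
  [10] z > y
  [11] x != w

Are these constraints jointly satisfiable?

Constraints 1, 4, and 10 give w ≤ y, y < z, z < w. Chaining: w ≤ y < z < w, which forces w < w — impossible.

Unsatisfiable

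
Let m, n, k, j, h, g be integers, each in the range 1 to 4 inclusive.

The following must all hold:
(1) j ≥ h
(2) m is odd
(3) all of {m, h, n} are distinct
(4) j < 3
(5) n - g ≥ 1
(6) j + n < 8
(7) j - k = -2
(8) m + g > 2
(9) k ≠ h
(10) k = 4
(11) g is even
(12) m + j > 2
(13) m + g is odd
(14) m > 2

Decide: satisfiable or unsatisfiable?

Satisfiable

Setting (m, n, k, j, h, g) = (3, 4, 4, 2, 2, 2) satisfies everything: constraint 5: n - g = 2; constraint 6: j + n = 6; constraint 7: j - k = -2, and the others follow.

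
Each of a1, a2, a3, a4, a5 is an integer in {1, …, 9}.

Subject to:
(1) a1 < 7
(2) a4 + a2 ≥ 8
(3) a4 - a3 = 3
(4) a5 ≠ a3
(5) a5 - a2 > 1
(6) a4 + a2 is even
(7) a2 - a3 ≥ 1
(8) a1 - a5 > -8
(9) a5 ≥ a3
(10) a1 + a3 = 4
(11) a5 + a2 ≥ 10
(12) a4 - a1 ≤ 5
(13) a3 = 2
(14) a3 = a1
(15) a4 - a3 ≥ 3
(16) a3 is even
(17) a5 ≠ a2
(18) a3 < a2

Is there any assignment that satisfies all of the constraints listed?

Satisfiable

The assignment a1 = 2, a2 = 5, a3 = 2, a4 = 5, a5 = 7 works:
  constraint 2 holds since a4 + a2 = 10.
  constraint 3 holds since a4 - a3 = 3.
The rest check out directly.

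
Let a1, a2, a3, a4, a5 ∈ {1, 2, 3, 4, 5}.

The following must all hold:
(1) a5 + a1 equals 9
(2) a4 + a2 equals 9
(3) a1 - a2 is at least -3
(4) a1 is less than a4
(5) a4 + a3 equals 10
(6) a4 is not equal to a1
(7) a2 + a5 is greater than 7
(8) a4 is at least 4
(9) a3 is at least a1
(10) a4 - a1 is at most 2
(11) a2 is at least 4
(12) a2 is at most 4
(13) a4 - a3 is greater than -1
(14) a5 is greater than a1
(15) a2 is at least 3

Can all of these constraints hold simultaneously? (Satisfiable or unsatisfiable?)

Setting (a1, a2, a3, a4, a5) = (4, 4, 5, 5, 5) satisfies everything: constraint 1: a5 + a1 = 9; constraint 2: a4 + a2 = 9; constraint 3: a1 - a2 = 0, and the others follow.

Satisfiable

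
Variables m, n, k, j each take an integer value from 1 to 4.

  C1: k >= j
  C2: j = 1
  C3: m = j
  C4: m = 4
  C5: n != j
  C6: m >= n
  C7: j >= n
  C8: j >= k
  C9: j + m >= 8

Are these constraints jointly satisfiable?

Unsatisfiable

Constraint 4 fixes m = 4 and constraint 2 fixes j = 1, but constraint 3 requires m = j. Since 4 ≠ 1, contradiction.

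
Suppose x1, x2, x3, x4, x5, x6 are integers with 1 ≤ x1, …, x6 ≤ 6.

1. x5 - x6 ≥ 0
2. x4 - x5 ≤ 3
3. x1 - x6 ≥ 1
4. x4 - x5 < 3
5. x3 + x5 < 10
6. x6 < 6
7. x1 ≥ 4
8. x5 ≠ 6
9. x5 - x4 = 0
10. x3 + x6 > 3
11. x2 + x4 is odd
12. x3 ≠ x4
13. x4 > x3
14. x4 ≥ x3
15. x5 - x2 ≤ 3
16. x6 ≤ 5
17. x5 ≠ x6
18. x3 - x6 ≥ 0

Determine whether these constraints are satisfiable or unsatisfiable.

Satisfiable

Try x1 = 6, x2 = 4, x3 = 3, x4 = 5, x5 = 5, x6 = 2.
Check constraint 1: x5 - x6 = 3; constraint 2: x4 - x5 = 0; constraint 3: x1 - x6 = 4. The remaining constraints are straightforward to verify.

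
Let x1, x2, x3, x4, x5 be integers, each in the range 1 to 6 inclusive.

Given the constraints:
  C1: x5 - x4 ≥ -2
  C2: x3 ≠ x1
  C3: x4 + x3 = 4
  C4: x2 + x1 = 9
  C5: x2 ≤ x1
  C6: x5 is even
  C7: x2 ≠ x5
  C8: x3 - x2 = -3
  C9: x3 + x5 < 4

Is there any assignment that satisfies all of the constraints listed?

One satisfying assignment is x1 = 5, x2 = 4, x3 = 1, x4 = 3, x5 = 2.
For the less obvious constraints — constraint 1: x5 - x4 = -1; constraint 3: x4 + x3 = 4 — and the others hold by inspection.

Satisfiable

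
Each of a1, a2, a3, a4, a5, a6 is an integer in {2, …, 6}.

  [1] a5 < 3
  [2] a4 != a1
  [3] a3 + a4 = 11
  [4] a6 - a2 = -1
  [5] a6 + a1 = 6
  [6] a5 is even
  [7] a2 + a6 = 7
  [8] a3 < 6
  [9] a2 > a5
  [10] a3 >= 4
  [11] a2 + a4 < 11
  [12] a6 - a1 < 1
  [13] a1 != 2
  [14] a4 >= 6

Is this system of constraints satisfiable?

Satisfiable

Try a1 = 3, a2 = 4, a3 = 5, a4 = 6, a5 = 2, a6 = 3.
Check constraint 3: a3 + a4 = 11; constraint 4: a6 - a2 = -1. The remaining constraints are straightforward to verify.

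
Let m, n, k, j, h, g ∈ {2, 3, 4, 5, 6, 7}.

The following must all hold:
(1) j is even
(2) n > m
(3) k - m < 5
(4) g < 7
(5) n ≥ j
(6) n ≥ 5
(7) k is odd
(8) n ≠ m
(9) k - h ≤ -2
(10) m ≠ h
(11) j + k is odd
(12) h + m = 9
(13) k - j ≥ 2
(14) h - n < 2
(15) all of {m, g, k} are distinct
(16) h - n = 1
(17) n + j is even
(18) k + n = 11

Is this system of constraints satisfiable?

Satisfiable

Take m = 2, n = 6, k = 5, j = 2, h = 7, g = 3. Then constraint 3: k - m = 3; constraint 9: k - h = -2, and every other listed constraint is also met.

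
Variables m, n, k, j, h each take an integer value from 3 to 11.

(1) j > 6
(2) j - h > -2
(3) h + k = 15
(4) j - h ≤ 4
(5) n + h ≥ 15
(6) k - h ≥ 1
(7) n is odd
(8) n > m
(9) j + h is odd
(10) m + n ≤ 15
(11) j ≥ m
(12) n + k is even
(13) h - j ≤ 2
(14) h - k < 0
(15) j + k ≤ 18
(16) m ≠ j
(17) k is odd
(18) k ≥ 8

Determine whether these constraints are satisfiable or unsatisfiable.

The assignment m = 4, n = 11, k = 9, j = 7, h = 6 works:
  constraint 2 holds since j - h = 1.
  constraint 3 holds since h + k = 15.
  constraint 4 holds since j - h = 1.
The rest check out directly.

Satisfiable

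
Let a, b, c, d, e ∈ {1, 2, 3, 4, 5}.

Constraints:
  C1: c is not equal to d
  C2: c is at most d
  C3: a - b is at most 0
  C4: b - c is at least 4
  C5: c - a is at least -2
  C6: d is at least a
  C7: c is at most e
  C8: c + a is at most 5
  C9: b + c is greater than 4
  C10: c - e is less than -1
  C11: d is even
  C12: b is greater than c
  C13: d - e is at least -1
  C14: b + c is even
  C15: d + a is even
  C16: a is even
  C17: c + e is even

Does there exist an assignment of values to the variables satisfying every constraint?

Satisfiable

Setting (a, b, c, d, e) = (2, 5, 1, 4, 5) satisfies everything: constraint 3: a - b = -3; constraint 4: b - c = 4; constraint 5: c - a = -1, and the others follow.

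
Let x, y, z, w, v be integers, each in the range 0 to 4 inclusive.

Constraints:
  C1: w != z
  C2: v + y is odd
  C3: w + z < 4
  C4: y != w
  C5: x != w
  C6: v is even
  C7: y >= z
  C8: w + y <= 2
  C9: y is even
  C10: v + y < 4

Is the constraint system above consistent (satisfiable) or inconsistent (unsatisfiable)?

Unsatisfiable

Constraint 6 makes v even and constraint 9 makes y even, so v + y must be even. Constraint 2 says v + y is odd — contradiction.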